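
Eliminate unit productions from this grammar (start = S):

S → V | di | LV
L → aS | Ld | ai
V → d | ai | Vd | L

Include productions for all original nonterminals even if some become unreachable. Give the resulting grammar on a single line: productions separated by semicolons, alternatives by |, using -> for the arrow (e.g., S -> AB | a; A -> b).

Unit productions: S->V, V->L.
Unit pairs (A ⇒* B via units): (S,L), (S,V), (V,L).
S: inherits non-unit rules of {L, S, V} → LV | Ld | Vd | aS | ai | d | di.
L: inherits non-unit rules of {L} → Ld | aS | ai.
V: inherits non-unit rules of {L, V} → Ld | Vd | aS | ai | d.

S -> d | LV | Ld | Vd | aS | ai | di; L -> Ld | aS | ai; V -> d | Ld | Vd | aS | ai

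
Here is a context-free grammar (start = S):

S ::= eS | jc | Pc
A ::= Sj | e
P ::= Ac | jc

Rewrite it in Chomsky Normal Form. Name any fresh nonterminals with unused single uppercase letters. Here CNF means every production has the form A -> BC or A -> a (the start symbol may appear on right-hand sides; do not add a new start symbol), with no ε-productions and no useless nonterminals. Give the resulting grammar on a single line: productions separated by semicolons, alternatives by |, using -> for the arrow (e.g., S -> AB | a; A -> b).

No ε-productions.
No unit productions to eliminate.
TERM: introduce C -> c, D -> e, B -> j and substitute in every rule of length ≥2.

S -> BC | DS | PC; A -> e | SB; B -> j; C -> c; D -> e; P -> AC | BC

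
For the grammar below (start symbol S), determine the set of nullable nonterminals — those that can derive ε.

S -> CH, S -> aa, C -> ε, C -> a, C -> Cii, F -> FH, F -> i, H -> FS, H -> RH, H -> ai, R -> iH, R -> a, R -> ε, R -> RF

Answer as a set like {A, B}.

Directly nullable (have an ε-rule): {C, R}.
Not nullable: F, H, S — each has a terminal in every rule's right-hand side or depends on a non-nullable symbol.

{C, R}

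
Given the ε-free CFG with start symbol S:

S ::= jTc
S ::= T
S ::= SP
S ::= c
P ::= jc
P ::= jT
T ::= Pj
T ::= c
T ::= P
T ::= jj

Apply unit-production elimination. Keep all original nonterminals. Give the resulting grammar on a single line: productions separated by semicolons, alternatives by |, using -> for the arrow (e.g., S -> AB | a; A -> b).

S -> c | Pj | SP | jT | jc | jj | jTc; P -> jT | jc; T -> c | Pj | jT | jc | jj

Unit productions: S->T, T->P.
Unit pairs (A ⇒* B via units): (S,P), (S,T), (T,P).
S: inherits non-unit rules of {P, S, T} → Pj | SP | c | jT | jTc | jc | jj.
P: inherits non-unit rules of {P} → jT | jc.
T: inherits non-unit rules of {P, T} → Pj | c | jT | jc | jj.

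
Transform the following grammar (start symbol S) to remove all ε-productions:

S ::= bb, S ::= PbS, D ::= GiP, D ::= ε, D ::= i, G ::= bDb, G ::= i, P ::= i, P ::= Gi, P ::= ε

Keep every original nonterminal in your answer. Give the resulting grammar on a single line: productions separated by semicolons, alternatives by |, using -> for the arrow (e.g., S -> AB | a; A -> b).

S -> bS | bb | PbS; D -> i | Gi | GiP; G -> i | bb | bDb; P -> i | Gi

Nullable set: {D, P}.
S -> PbS: P nullable, giving PbS | bS.
Drop D -> ε.
D -> GiP: P nullable, giving Gi | GiP.
G -> bDb: D nullable, giving bDb | bb.
Drop P -> ε.
Unchanged (no nullable symbols): S -> bb; D -> i; G -> i; P -> Gi; P -> i.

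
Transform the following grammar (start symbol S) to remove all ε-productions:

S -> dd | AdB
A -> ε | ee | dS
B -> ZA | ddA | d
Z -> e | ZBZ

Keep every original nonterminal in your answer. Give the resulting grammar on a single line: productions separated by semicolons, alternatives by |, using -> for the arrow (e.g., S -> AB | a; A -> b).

Nullable set: {A}.
S -> AdB: A nullable, giving AdB | dB.
Drop A -> ε.
B -> ZA: A nullable, giving Z | ZA.
B -> ddA: A nullable, giving dd | ddA.
Unchanged (no nullable symbols): S -> dd; A -> dS; A -> ee; B -> d; Z -> ZBZ; Z -> e.

S -> dB | dd | AdB; A -> dS | ee; B -> Z | d | ZA | dd | ddA; Z -> e | ZBZ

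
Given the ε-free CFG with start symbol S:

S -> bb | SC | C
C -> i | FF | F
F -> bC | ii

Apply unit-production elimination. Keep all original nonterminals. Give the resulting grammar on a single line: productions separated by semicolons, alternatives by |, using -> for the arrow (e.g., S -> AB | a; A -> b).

Unit productions: C->F, S->C.
Unit pairs (A ⇒* B via units): (C,F), (S,C), (S,F).
S: inherits non-unit rules of {C, F, S} → FF | SC | bC | bb | i | ii.
C: inherits non-unit rules of {C, F} → FF | bC | i | ii.
F: inherits non-unit rules of {F} → bC | ii.

S -> i | FF | SC | bC | bb | ii; C -> i | FF | bC | ii; F -> bC | ii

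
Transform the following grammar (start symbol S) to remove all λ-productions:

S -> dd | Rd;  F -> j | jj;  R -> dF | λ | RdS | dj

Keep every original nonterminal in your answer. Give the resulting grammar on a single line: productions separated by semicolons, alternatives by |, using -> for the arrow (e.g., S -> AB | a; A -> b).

S -> d | Rd | dd; F -> j | jj; R -> dF | dS | dj | RdS

Nullable set: {R}.
S -> Rd: R nullable, giving Rd | d.
Drop R -> λ.
R -> RdS: R nullable, giving RdS | dS.
Unchanged (no nullable symbols): S -> dd; F -> j; F -> jj; R -> dF; R -> dj.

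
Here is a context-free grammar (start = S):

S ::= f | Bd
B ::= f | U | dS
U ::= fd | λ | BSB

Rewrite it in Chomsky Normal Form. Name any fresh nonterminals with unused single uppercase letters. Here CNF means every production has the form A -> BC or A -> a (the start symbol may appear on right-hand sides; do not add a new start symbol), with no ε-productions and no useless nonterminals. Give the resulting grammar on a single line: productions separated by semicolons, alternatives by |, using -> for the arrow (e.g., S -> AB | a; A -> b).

Nullable: {B, U}; after ε-elimination: S -> d | f | Bd; B -> U | f | dS; U -> S | BS | SB | fd | BSB.
After unit-elimination: S -> d | f | Bd; B -> d | f | BS | Bd | SB | dS | fd | BSB; U -> d | f | BS | Bd | SB | fd | BSB.
TERM: introduce A -> d, C -> f and substitute in every rule of length ≥2.
BIN: B -> BSB becomes B -> BD, D -> SB; U -> BSB becomes U -> BE, E -> SB.
Drop unreachable/unproductive: U.

S -> d | f | BA; A -> d; B -> d | f | AS | BA | BD | BS | CA | SB; C -> f; D -> SB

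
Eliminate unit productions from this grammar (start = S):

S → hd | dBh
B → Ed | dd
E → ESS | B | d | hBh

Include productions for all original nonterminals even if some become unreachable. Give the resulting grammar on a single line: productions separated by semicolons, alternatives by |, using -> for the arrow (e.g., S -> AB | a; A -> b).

S -> hd | dBh; B -> Ed | dd; E -> d | Ed | dd | ESS | hBh

Unit productions: E->B.
Unit pairs (A ⇒* B via units): (E,B).
S: inherits non-unit rules of {S} → dBh | hd.
B: inherits non-unit rules of {B} → Ed | dd.
E: inherits non-unit rules of {B, E} → ESS | Ed | d | dd | hBh.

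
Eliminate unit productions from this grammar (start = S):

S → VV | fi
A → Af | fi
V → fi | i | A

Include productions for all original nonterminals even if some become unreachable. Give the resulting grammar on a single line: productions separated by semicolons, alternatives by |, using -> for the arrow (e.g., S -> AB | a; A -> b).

S -> VV | fi; A -> Af | fi; V -> i | Af | fi

Unit productions: V->A.
Unit pairs (A ⇒* B via units): (V,A).
S: inherits non-unit rules of {S} → VV | fi.
A: inherits non-unit rules of {A} → Af | fi.
V: inherits non-unit rules of {A, V} → Af | fi | i.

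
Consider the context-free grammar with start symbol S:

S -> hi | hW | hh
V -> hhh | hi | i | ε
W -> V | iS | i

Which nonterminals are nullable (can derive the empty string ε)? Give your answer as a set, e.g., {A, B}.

{V, W}

Directly nullable (have an ε-rule): {V}.
W is nullable via W -> V (every symbol on the right is already known nullable).
Not nullable: S — each has a terminal in every rule's right-hand side or depends on a non-nullable symbol.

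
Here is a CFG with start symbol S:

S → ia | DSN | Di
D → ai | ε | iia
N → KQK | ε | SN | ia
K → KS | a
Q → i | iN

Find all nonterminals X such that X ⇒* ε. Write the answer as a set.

Directly nullable (have an ε-rule): {D, N}.
Not nullable: K, Q, S — each has a terminal in every rule's right-hand side or depends on a non-nullable symbol.

{D, N}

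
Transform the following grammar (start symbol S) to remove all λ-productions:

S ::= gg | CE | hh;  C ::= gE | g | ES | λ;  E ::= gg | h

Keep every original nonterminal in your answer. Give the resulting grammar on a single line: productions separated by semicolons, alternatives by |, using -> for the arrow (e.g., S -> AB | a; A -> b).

Nullable set: {C}.
S -> CE: C nullable, giving CE | E.
Drop C -> λ.
Unchanged (no nullable symbols): S -> gg; S -> hh; C -> ES; C -> g; C -> gE; E -> gg; E -> h.

S -> E | CE | gg | hh; C -> g | ES | gE; E -> h | gg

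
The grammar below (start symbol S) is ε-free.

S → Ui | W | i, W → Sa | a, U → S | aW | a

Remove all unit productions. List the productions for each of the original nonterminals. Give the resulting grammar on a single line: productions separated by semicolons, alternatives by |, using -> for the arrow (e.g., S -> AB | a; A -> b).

Unit productions: S->W, U->S.
Unit pairs (A ⇒* B via units): (S,W), (U,S), (U,W).
S: inherits non-unit rules of {S, W} → Sa | Ui | a | i.
U: inherits non-unit rules of {S, U, W} → Sa | Ui | a | aW | i.
W: inherits non-unit rules of {W} → Sa | a.

S -> a | i | Sa | Ui; U -> a | i | Sa | Ui | aW; W -> a | Sa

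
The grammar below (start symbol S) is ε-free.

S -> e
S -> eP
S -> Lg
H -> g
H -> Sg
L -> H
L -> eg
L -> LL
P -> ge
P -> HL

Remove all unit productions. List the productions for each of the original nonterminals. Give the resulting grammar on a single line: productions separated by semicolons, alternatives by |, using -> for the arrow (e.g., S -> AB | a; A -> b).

Unit productions: L->H.
Unit pairs (A ⇒* B via units): (L,H).
S: inherits non-unit rules of {S} → Lg | e | eP.
H: inherits non-unit rules of {H} → Sg | g.
L: inherits non-unit rules of {H, L} → LL | Sg | eg | g.
P: inherits non-unit rules of {P} → HL | ge.

S -> e | Lg | eP; H -> g | Sg; L -> g | LL | Sg | eg; P -> HL | ge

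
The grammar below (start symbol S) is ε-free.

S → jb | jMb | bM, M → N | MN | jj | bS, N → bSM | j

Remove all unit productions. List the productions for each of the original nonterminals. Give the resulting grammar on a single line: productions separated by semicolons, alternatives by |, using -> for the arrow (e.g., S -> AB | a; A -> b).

S -> bM | jb | jMb; M -> j | MN | bS | jj | bSM; N -> j | bSM

Unit productions: M->N.
Unit pairs (A ⇒* B via units): (M,N).
S: inherits non-unit rules of {S} → bM | jMb | jb.
M: inherits non-unit rules of {M, N} → MN | bS | bSM | j | jj.
N: inherits non-unit rules of {N} → bSM | j.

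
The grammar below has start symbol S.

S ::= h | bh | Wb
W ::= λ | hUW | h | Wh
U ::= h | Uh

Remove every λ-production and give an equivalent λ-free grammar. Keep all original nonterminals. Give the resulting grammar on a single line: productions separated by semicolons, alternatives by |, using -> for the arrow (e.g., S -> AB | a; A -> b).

Nullable set: {W}.
S -> Wb: W nullable, giving Wb | b.
Drop W -> λ.
W -> Wh: W nullable, giving Wh | h.
W -> hUW: W nullable, giving hU | hUW.
Unchanged (no nullable symbols): S -> bh; S -> h; U -> Uh; U -> h; W -> h.

S -> b | h | Wb | bh; U -> h | Uh; W -> h | Wh | hU | hUW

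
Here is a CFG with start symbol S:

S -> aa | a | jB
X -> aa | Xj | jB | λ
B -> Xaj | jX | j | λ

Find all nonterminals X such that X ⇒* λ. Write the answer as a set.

Directly nullable (have an ε-rule): {B, X}.
Not nullable: S — each has a terminal in every rule's right-hand side or depends on a non-nullable symbol.

{B, X}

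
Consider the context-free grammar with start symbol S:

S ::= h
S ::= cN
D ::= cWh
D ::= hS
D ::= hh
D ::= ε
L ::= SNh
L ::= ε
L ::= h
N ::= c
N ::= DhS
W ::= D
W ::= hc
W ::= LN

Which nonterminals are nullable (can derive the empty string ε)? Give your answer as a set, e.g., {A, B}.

{D, L, W}

Directly nullable (have an ε-rule): {D, L}.
W is nullable via W -> D (every symbol on the right is already known nullable).
Not nullable: N, S — each has a terminal in every rule's right-hand side or depends on a non-nullable symbol.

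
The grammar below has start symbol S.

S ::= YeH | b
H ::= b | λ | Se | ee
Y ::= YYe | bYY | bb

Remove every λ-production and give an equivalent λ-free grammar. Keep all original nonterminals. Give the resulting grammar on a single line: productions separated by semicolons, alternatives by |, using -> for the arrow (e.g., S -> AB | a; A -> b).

Nullable set: {H}.
S -> YeH: H nullable, giving Ye | YeH.
Drop H -> λ.
Unchanged (no nullable symbols): S -> b; H -> Se; H -> b; H -> ee; Y -> YYe; Y -> bYY; Y -> bb.

S -> b | Ye | YeH; H -> b | Se | ee; Y -> bb | YYe | bYY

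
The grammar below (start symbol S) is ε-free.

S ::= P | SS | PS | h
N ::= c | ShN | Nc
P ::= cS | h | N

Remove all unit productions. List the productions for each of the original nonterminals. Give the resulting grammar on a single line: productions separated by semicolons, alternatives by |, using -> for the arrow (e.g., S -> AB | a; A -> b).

S -> c | h | Nc | PS | SS | cS | ShN; N -> c | Nc | ShN; P -> c | h | Nc | cS | ShN

Unit productions: P->N, S->P.
Unit pairs (A ⇒* B via units): (P,N), (S,N), (S,P).
S: inherits non-unit rules of {N, P, S} → Nc | PS | SS | ShN | c | cS | h.
N: inherits non-unit rules of {N} → Nc | ShN | c.
P: inherits non-unit rules of {N, P} → Nc | ShN | c | cS | h.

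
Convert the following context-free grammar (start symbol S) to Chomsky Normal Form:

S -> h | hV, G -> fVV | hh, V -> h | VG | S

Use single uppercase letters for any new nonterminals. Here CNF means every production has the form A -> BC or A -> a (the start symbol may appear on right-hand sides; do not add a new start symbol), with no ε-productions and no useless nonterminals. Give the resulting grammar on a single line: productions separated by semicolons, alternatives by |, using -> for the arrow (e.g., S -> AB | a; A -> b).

S -> h | BV; A -> f; B -> h; C -> VV; G -> AC | BB; V -> h | BV | VG

No ε-productions.
After unit-elimination: S -> h | hV; G -> hh | fVV; V -> h | VG | hV.
TERM: introduce A -> f, B -> h and substitute in every rule of length ≥2.
BIN: G -> AVV becomes G -> AC, C -> VV.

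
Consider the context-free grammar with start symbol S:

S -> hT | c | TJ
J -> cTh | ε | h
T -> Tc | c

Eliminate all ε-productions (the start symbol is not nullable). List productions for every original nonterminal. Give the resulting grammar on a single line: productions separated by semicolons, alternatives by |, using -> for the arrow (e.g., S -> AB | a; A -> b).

Nullable set: {J}.
S -> TJ: J nullable, giving T | TJ.
Drop J -> ε.
Unchanged (no nullable symbols): S -> c; S -> hT; J -> cTh; J -> h; T -> Tc; T -> c.

S -> T | c | TJ | hT; J -> h | cTh; T -> c | Tc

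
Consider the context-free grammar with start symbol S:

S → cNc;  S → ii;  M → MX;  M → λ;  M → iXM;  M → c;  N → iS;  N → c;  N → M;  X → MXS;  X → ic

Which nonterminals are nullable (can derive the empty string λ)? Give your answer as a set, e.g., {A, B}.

Directly nullable (have an ε-rule): {M}.
N is nullable via N -> M (every symbol on the right is already known nullable).
Not nullable: S, X — each has a terminal in every rule's right-hand side or depends on a non-nullable symbol.

{M, N}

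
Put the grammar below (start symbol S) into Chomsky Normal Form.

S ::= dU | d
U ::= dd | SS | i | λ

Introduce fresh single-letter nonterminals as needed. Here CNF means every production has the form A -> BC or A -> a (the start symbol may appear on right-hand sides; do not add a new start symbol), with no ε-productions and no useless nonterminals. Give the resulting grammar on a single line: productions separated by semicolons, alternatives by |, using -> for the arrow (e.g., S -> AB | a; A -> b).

Nullable: {U}; after ε-elimination: S -> d | dU; U -> i | SS | dd.
No unit productions to eliminate.
TERM: introduce A -> d and substitute in every rule of length ≥2.

S -> d | AU; A -> d; U -> i | AA | SS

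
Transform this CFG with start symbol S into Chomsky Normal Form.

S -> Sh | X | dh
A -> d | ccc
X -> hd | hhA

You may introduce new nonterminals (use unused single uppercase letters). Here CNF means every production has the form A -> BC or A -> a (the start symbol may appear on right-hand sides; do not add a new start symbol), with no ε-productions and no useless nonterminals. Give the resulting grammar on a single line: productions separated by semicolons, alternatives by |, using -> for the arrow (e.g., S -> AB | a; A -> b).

S -> CD | CF | DC | SC; A -> d | BE; B -> c; C -> h; D -> d; E -> BB; F -> CA

No ε-productions.
After unit-elimination: S -> Sh | dh | hd | hhA; A -> d | ccc; X -> hd | hhA.
TERM: introduce B -> c, D -> d, C -> h and substitute in every rule of length ≥2.
BIN: A -> BBB becomes A -> BE, E -> BB; S -> CCA becomes S -> CF, F -> CA; X -> CCA becomes X -> CG, G -> CA.
Drop unreachable/unproductive: X.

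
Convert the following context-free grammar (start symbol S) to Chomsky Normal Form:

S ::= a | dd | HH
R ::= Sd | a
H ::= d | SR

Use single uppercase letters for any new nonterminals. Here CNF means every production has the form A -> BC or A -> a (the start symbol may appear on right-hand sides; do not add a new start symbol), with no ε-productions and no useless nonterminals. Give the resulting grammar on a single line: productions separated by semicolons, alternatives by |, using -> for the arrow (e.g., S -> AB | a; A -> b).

S -> a | AA | HH; A -> d; H -> d | SR; R -> a | SA

No ε-productions.
No unit productions to eliminate.
TERM: introduce A -> d and substitute in every rule of length ≥2.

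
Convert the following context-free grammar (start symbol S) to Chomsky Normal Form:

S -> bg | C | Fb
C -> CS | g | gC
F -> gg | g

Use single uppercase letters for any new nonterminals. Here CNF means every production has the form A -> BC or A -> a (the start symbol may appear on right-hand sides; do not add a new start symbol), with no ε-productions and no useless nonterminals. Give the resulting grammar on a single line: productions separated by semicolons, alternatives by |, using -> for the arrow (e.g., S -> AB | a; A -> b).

S -> g | AC | BA | CS | FB; A -> g; B -> b; C -> g | AC | CS; F -> g | AA

No ε-productions.
After unit-elimination: S -> g | CS | Fb | bg | gC; C -> g | CS | gC; F -> g | gg.
TERM: introduce B -> b, A -> g and substitute in every rule of length ≥2.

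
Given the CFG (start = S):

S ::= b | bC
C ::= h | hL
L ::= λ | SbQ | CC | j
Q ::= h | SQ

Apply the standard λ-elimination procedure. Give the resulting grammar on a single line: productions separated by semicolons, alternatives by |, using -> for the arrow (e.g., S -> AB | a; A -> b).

Nullable set: {L}.
C -> hL: L nullable, giving h | hL.
Drop L -> λ.
Unchanged (no nullable symbols): S -> b; S -> bC; C -> h; L -> CC; L -> SbQ; L -> j; Q -> SQ; Q -> h.

S -> b | bC; C -> h | hL; L -> j | CC | SbQ; Q -> h | SQ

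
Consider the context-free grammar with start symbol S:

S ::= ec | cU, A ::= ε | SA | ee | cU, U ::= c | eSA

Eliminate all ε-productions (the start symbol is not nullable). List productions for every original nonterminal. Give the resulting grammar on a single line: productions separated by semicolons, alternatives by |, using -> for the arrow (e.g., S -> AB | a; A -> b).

S -> cU | ec; A -> S | SA | cU | ee; U -> c | eS | eSA

Nullable set: {A}.
Drop A -> ε.
A -> SA: A nullable, giving S | SA.
U -> eSA: A nullable, giving eS | eSA.
Unchanged (no nullable symbols): S -> cU; S -> ec; A -> cU; A -> ee; U -> c.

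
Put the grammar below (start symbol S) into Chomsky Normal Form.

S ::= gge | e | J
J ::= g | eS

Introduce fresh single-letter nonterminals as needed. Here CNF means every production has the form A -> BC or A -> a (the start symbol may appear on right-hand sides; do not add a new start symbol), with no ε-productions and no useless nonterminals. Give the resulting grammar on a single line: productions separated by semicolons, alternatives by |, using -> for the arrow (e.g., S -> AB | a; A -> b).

No ε-productions.
After unit-elimination: S -> e | g | eS | gge; J -> g | eS.
TERM: introduce A -> e, B -> g and substitute in every rule of length ≥2.
BIN: S -> BBA becomes S -> BC, C -> BA.
Drop unreachable/unproductive: J.

S -> e | g | AS | BC; A -> e; B -> g; C -> BA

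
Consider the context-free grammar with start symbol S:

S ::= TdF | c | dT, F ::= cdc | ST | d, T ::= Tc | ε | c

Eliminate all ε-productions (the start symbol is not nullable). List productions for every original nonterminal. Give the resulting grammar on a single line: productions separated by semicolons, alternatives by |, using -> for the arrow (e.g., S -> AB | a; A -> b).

Nullable set: {T}.
S -> TdF: T nullable, giving TdF | dF.
S -> dT: T nullable, giving d | dT.
F -> ST: T nullable, giving S | ST.
Drop T -> ε.
T -> Tc: T nullable, giving Tc | c.
Unchanged (no nullable symbols): S -> c; F -> cdc; F -> d; T -> c.

S -> c | d | dF | dT | TdF; F -> S | d | ST | cdc; T -> c | Tc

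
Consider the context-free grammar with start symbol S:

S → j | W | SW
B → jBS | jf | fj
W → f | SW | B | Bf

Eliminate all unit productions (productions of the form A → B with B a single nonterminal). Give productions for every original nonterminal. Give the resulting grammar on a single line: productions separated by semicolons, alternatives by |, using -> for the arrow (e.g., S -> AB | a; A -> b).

Unit productions: S->W, W->B.
Unit pairs (A ⇒* B via units): (S,B), (S,W), (W,B).
S: inherits non-unit rules of {B, S, W} → Bf | SW | f | fj | j | jBS | jf.
B: inherits non-unit rules of {B} → fj | jBS | jf.
W: inherits non-unit rules of {B, W} → Bf | SW | f | fj | jBS | jf.

S -> f | j | Bf | SW | fj | jf | jBS; B -> fj | jf | jBS; W -> f | Bf | SW | fj | jf | jBS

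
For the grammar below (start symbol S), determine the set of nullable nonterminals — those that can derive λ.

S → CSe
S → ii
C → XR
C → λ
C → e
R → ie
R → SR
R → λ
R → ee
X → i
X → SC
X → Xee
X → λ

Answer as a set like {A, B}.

{C, R, X}

Directly nullable (have an ε-rule): {C, R, X}.
Not nullable: S — each has a terminal in every rule's right-hand side or depends on a non-nullable symbol.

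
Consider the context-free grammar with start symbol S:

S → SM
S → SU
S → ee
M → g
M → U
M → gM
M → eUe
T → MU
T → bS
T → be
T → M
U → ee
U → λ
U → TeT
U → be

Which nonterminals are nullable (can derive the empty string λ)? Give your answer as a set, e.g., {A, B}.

{M, T, U}

Directly nullable (have an ε-rule): {U}.
M is nullable via M -> U (every symbol on the right is already known nullable).
T is nullable via T -> M (every symbol on the right is already known nullable).
Not nullable: S — each has a terminal in every rule's right-hand side or depends on a non-nullable symbol.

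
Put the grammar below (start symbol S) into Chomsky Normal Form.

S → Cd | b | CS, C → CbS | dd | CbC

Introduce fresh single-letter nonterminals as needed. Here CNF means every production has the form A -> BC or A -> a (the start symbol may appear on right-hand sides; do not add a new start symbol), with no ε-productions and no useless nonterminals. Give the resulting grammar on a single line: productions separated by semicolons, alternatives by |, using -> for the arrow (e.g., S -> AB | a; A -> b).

S -> b | CB | CS; A -> b; B -> d; C -> BB | CD | CE; D -> AC; E -> AS

No ε-productions.
No unit productions to eliminate.
TERM: introduce A -> b, B -> d and substitute in every rule of length ≥2.
BIN: C -> CAC becomes C -> CD, D -> AC; C -> CAS becomes C -> CE, E -> AS.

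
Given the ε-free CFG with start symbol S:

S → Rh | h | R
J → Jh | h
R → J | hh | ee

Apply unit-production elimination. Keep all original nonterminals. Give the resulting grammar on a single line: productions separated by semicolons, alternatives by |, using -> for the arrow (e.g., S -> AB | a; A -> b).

S -> h | Jh | Rh | ee | hh; J -> h | Jh; R -> h | Jh | ee | hh

Unit productions: R->J, S->R.
Unit pairs (A ⇒* B via units): (R,J), (S,J), (S,R).
S: inherits non-unit rules of {J, R, S} → Jh | Rh | ee | h | hh.
J: inherits non-unit rules of {J} → Jh | h.
R: inherits non-unit rules of {J, R} → Jh | ee | h | hh.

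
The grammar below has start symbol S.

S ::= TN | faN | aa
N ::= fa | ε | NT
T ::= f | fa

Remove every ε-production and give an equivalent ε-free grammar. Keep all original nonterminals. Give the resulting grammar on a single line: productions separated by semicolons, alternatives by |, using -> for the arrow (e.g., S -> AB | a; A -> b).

Nullable set: {N}.
S -> TN: N nullable, giving T | TN.
S -> faN: N nullable, giving fa | faN.
Drop N -> ε.
N -> NT: N nullable, giving NT | T.
Unchanged (no nullable symbols): S -> aa; N -> fa; T -> f; T -> fa.

S -> T | TN | aa | fa | faN; N -> T | NT | fa; T -> f | fa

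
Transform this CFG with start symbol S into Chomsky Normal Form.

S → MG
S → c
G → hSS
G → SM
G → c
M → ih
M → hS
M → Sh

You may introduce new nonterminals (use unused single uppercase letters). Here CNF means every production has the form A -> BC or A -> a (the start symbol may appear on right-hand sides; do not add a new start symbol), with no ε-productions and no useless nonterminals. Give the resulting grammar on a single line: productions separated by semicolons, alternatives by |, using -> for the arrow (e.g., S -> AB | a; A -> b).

No ε-productions.
No unit productions to eliminate.
TERM: introduce A -> h, B -> i and substitute in every rule of length ≥2.
BIN: G -> ASS becomes G -> AC, C -> SS.

S -> c | MG; A -> h; B -> i; C -> SS; G -> c | AC | SM; M -> AS | BA | SA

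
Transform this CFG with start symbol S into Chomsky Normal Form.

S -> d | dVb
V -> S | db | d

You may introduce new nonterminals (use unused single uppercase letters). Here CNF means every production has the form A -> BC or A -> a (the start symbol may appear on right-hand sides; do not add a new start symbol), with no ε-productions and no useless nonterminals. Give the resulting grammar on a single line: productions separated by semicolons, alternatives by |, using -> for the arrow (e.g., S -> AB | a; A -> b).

No ε-productions.
After unit-elimination: S -> d | dVb; V -> d | db | dVb.
TERM: introduce B -> b, A -> d and substitute in every rule of length ≥2.
BIN: S -> AVB becomes S -> AC, C -> VB; V -> AVB becomes V -> AD, D -> VB.

S -> d | AC; A -> d; B -> b; C -> VB; D -> VB; V -> d | AB | AD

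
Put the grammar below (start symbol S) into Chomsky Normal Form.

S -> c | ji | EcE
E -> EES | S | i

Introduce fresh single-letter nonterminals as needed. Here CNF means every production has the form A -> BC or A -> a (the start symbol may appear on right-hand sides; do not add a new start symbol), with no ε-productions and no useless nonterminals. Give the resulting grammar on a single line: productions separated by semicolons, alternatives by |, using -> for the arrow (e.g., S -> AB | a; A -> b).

S -> c | BC | EG; A -> c; B -> j; C -> i; D -> AE; E -> c | i | BC | ED | EF; F -> ES; G -> AE

No ε-productions.
After unit-elimination: S -> c | ji | EcE; E -> c | i | ji | EES | EcE.
TERM: introduce A -> c, C -> i, B -> j and substitute in every rule of length ≥2.
BIN: E -> EAE becomes E -> ED, D -> AE; E -> EES becomes E -> EF, F -> ES; S -> EAE becomes S -> EG, G -> AE.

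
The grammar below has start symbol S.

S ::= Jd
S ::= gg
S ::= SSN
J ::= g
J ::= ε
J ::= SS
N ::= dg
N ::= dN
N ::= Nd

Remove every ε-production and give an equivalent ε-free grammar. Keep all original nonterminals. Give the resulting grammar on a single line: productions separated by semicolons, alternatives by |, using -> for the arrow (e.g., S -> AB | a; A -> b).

Nullable set: {J}.
S -> Jd: J nullable, giving Jd | d.
Drop J -> ε.
Unchanged (no nullable symbols): S -> SSN; S -> gg; J -> SS; J -> g; N -> Nd; N -> dN; N -> dg.

S -> d | Jd | gg | SSN; J -> g | SS; N -> Nd | dN | dg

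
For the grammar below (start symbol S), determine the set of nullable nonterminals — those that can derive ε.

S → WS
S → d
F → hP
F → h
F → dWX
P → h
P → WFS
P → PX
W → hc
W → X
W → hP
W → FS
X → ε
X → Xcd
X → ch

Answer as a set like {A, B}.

Directly nullable (have an ε-rule): {X}.
W is nullable via W -> X (every symbol on the right is already known nullable).
Not nullable: F, P, S — each has a terminal in every rule's right-hand side or depends on a non-nullable symbol.

{W, X}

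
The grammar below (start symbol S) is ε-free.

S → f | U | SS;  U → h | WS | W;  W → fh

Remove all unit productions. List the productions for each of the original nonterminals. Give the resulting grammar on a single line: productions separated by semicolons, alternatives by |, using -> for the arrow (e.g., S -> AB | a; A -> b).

S -> f | h | SS | WS | fh; U -> h | WS | fh; W -> fh

Unit productions: S->U, U->W.
Unit pairs (A ⇒* B via units): (S,U), (S,W), (U,W).
S: inherits non-unit rules of {S, U, W} → SS | WS | f | fh | h.
U: inherits non-unit rules of {U, W} → WS | fh | h.
W: inherits non-unit rules of {W} → fh.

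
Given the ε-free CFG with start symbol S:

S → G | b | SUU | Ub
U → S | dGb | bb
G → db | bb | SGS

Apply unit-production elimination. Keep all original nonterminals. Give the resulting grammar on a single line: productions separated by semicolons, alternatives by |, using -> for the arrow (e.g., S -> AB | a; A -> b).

S -> b | Ub | bb | db | SGS | SUU; G -> bb | db | SGS; U -> b | Ub | bb | db | SGS | SUU | dGb

Unit productions: S->G, U->S.
Unit pairs (A ⇒* B via units): (S,G), (U,G), (U,S).
S: inherits non-unit rules of {G, S} → SGS | SUU | Ub | b | bb | db.
G: inherits non-unit rules of {G} → SGS | bb | db.
U: inherits non-unit rules of {G, S, U} → SGS | SUU | Ub | b | bb | dGb | db.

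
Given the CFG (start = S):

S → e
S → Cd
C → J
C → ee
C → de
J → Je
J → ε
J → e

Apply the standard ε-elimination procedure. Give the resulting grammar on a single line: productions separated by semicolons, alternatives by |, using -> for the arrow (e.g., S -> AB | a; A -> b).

S -> d | e | Cd; C -> J | de | ee; J -> e | Je

Nullable set: {C, J}.
S -> Cd: C nullable, giving Cd | d.
C -> J: J nullable, giving J.
Drop J -> ε.
J -> Je: J nullable, giving Je | e.
Unchanged (no nullable symbols): S -> e; C -> de; C -> ee; J -> e.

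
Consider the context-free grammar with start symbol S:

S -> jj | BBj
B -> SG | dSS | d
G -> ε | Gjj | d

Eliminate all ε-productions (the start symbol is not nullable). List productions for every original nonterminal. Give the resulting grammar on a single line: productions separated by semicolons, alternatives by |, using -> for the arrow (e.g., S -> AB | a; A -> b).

Nullable set: {G}.
B -> SG: G nullable, giving S | SG.
Drop G -> ε.
G -> Gjj: G nullable, giving Gjj | jj.
Unchanged (no nullable symbols): S -> BBj; S -> jj; B -> d; B -> dSS; G -> d.

S -> jj | BBj; B -> S | d | SG | dSS; G -> d | jj | Gjj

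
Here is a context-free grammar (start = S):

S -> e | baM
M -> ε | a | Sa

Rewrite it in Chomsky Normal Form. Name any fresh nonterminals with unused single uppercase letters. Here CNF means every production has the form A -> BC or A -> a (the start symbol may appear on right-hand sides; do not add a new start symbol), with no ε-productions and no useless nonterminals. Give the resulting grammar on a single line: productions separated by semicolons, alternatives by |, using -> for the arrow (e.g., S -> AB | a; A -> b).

S -> e | BA | BC; A -> a; B -> b; C -> AM; M -> a | SA

Nullable: {M}; after ε-elimination: S -> e | ba | baM; M -> a | Sa.
No unit productions to eliminate.
TERM: introduce A -> a, B -> b and substitute in every rule of length ≥2.
BIN: S -> BAM becomes S -> BC, C -> AM.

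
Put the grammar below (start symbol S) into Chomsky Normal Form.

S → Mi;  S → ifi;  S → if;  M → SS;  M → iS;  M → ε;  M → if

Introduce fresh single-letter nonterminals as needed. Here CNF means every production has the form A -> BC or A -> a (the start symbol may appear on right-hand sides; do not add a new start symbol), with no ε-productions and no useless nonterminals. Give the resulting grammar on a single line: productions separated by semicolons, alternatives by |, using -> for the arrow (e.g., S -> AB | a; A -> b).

S -> i | AB | AC | MA; A -> i; B -> f; C -> BA; M -> AB | AS | SS

Nullable: {M}; after ε-elimination: S -> i | Mi | if | ifi; M -> SS | iS | if.
No unit productions to eliminate.
TERM: introduce B -> f, A -> i and substitute in every rule of length ≥2.
BIN: S -> ABA becomes S -> AC, C -> BA.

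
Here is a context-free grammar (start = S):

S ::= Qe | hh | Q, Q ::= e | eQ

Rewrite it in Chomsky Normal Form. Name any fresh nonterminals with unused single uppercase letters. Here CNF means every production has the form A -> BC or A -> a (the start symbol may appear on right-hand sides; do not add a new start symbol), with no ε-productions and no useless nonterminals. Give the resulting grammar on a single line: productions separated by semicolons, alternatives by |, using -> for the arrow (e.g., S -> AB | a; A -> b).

S -> e | AQ | BB | QA; A -> e; B -> h; Q -> e | AQ

No ε-productions.
After unit-elimination: S -> e | Qe | eQ | hh; Q -> e | eQ.
TERM: introduce A -> e, B -> h and substitute in every rule of length ≥2.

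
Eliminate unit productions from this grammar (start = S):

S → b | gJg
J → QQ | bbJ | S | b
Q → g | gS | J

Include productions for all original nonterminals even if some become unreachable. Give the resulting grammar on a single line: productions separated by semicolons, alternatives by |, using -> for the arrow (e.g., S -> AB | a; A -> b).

S -> b | gJg; J -> b | QQ | bbJ | gJg; Q -> b | g | QQ | gS | bbJ | gJg

Unit productions: J->S, Q->J.
Unit pairs (A ⇒* B via units): (J,S), (Q,J), (Q,S).
S: inherits non-unit rules of {S} → b | gJg.
J: inherits non-unit rules of {J, S} → QQ | b | bbJ | gJg.
Q: inherits non-unit rules of {J, Q, S} → QQ | b | bbJ | g | gJg | gS.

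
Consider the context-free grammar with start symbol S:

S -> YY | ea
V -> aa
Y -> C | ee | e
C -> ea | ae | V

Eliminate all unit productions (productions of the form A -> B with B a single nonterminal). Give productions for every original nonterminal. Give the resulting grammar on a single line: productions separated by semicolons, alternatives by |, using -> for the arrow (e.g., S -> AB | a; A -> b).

Unit productions: C->V, Y->C.
Unit pairs (A ⇒* B via units): (C,V), (Y,C), (Y,V).
S: inherits non-unit rules of {S} → YY | ea.
C: inherits non-unit rules of {C, V} → aa | ae | ea.
V: inherits non-unit rules of {V} → aa.
Y: inherits non-unit rules of {C, V, Y} → aa | ae | e | ea | ee.

S -> YY | ea; C -> aa | ae | ea; V -> aa; Y -> e | aa | ae | ea | ee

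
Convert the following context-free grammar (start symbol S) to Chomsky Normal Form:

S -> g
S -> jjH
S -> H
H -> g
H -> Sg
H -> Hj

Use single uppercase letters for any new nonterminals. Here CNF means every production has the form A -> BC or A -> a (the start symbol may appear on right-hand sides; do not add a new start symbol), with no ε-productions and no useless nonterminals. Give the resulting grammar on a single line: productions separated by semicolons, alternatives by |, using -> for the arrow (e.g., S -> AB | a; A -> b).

S -> g | AC | HA | SB; A -> j; B -> g; C -> AH; H -> g | HA | SB

No ε-productions.
After unit-elimination: S -> g | Hj | Sg | jjH; H -> g | Hj | Sg.
TERM: introduce B -> g, A -> j and substitute in every rule of length ≥2.
BIN: S -> AAH becomes S -> AC, C -> AH.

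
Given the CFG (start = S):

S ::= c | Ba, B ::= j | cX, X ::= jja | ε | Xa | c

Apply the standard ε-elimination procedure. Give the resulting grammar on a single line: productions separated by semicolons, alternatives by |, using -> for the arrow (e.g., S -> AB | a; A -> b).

Nullable set: {X}.
B -> cX: X nullable, giving c | cX.
Drop X -> ε.
X -> Xa: X nullable, giving Xa | a.
Unchanged (no nullable symbols): S -> Ba; S -> c; B -> j; X -> c; X -> jja.

S -> c | Ba; B -> c | j | cX; X -> a | c | Xa | jja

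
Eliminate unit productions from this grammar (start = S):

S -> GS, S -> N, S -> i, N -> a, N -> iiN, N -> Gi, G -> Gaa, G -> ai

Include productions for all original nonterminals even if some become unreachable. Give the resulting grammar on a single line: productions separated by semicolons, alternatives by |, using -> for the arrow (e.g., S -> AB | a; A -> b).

Unit productions: S->N.
Unit pairs (A ⇒* B via units): (S,N).
S: inherits non-unit rules of {N, S} → GS | Gi | a | i | iiN.
G: inherits non-unit rules of {G} → Gaa | ai.
N: inherits non-unit rules of {N} → Gi | a | iiN.

S -> a | i | GS | Gi | iiN; G -> ai | Gaa; N -> a | Gi | iiN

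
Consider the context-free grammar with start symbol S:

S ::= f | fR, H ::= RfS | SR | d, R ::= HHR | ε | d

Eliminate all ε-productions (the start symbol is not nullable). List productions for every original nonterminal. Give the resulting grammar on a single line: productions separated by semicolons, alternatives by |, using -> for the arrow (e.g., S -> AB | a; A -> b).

S -> f | fR; H -> S | d | SR | fS | RfS; R -> d | HH | HHR

Nullable set: {R}.
S -> fR: R nullable, giving f | fR.
H -> RfS: R nullable, giving RfS | fS.
H -> SR: R nullable, giving S | SR.
Drop R -> ε.
R -> HHR: R nullable, giving HH | HHR.
Unchanged (no nullable symbols): S -> f; H -> d; R -> d.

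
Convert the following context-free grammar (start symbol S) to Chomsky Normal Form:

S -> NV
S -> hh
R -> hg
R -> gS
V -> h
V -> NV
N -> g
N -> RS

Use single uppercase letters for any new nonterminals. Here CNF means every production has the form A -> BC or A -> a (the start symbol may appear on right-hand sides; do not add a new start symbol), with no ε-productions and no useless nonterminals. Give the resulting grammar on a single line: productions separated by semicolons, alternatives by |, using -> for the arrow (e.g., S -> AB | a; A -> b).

S -> BB | NV; A -> g; B -> h; N -> g | RS; R -> AS | BA; V -> h | NV

No ε-productions.
No unit productions to eliminate.
TERM: introduce A -> g, B -> h and substitute in every rule of length ≥2.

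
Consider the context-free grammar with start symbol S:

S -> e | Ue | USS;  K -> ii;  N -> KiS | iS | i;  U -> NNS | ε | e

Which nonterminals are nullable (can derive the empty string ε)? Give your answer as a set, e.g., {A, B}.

Directly nullable (have an ε-rule): {U}.
Not nullable: K, N, S — each has a terminal in every rule's right-hand side or depends on a non-nullable symbol.

{U}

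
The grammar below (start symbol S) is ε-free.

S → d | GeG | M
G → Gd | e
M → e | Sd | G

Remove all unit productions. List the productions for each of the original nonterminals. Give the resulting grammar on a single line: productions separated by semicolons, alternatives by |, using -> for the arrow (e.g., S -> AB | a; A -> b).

S -> d | e | Gd | Sd | GeG; G -> e | Gd; M -> e | Gd | Sd

Unit productions: M->G, S->M.
Unit pairs (A ⇒* B via units): (M,G), (S,G), (S,M).
S: inherits non-unit rules of {G, M, S} → Gd | GeG | Sd | d | e.
G: inherits non-unit rules of {G} → Gd | e.
M: inherits non-unit rules of {G, M} → Gd | Sd | e.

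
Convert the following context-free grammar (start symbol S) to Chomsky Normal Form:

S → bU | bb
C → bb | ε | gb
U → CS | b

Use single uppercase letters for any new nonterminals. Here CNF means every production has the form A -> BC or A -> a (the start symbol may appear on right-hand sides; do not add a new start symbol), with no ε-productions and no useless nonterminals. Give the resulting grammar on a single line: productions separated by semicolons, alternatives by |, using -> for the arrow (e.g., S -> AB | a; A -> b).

S -> AA | AU; A -> b; B -> g; C -> AA | BA; U -> b | AA | AU | CS

Nullable: {C}; after ε-elimination: S -> bU | bb; C -> bb | gb; U -> S | b | CS.
After unit-elimination: S -> bU | bb; C -> bb | gb; U -> b | CS | bU | bb.
TERM: introduce A -> b, B -> g and substitute in every rule of length ≥2.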